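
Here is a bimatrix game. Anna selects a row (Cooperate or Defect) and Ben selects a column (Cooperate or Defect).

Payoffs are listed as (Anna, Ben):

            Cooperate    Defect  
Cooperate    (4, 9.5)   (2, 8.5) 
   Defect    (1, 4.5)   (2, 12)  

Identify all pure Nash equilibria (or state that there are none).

(Cooperate, Cooperate) and (Defect, Defect)

(Cooperate, Cooperate): Anna gets 4 ≥ 1 from Defect, and Ben gets 9.5 ≥ 8.5 from Defect — Nash equilibrium.
(Cooperate, Defect): Ben prefers Cooperate (9.5 > 8.5) — not an equilibrium.
(Defect, Cooperate): Anna prefers Cooperate (4 > 1); Ben prefers Defect (12 > 4.5) — not an equilibrium.
(Defect, Defect): Anna gets 2 ≥ 2 from Cooperate, and Ben gets 12 ≥ 4.5 from Cooperate — Nash equilibrium.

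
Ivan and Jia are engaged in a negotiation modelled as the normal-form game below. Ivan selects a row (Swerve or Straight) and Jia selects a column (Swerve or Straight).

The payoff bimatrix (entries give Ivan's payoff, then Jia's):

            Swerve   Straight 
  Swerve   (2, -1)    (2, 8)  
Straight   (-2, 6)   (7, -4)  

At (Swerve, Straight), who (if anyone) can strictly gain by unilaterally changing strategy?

Ivan

Ivan at (Swerve, Straight) earns 2; deviating to Straight yields 7 — a strict improvement.
Jia earns 8; deviating to Swerve yields -1 — not better.
Only Ivan has a strictly profitable deviation.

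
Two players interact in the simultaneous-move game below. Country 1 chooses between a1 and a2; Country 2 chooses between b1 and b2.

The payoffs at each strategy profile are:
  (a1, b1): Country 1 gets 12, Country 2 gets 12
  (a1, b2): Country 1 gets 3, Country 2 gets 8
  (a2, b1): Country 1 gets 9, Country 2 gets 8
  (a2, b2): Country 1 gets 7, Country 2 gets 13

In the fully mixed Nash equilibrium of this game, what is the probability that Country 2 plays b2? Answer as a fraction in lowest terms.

3/7

Let y be the probability that Country 2 plays b1. In a completely mixed equilibrium, Country 1 must be indifferent between a1 and a2.
Country 1's expected payoff from a1 is 12y + 3(1−y); from a2 it is 9y + 7(1−y).
Setting these equal: 9y + 3 = 2y + 7, so y = 4/7.
Therefore Country 2 plays b2 with probability 1 − 4/7 = 3/7.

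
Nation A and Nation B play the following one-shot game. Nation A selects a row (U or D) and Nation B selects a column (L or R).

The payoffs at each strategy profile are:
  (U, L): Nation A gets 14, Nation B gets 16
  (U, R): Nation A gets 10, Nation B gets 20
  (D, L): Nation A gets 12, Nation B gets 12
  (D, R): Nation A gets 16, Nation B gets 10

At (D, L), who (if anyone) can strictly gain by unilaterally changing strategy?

Nation A at (D, L) earns 12; deviating to U yields 14 — a strict improvement.
Nation B earns 12; deviating to R yields 10 — not better.
Only Nation A has a strictly profitable deviation.

Nation A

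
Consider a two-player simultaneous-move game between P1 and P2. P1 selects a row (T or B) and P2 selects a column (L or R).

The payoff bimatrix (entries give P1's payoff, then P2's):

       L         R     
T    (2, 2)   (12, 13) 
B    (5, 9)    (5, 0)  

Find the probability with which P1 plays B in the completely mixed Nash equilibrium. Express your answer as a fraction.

Let p be the probability that P1 plays T. In a completely mixed equilibrium, P2 must be indifferent between L and R.
P2's expected payoff from L is 2p + 9(1−p); from R it is 13p.
Setting these equal: −7p + 9 = 13p, so p = 9/20.
Therefore P1 plays B with probability 1 − 9/20 = 11/20.

11/20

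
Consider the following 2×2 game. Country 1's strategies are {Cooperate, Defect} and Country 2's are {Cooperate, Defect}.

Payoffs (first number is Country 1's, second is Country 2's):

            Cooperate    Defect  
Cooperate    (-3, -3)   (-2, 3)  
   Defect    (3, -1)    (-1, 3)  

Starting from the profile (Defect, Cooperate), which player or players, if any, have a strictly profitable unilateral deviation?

Country 1 at (Defect, Cooperate) earns 3; deviating to Cooperate yields -3 — not better.
Country 2 earns -1; deviating to Defect yields 3 — a strict improvement.
Only Country 2 has a strictly profitable deviation.

Country 2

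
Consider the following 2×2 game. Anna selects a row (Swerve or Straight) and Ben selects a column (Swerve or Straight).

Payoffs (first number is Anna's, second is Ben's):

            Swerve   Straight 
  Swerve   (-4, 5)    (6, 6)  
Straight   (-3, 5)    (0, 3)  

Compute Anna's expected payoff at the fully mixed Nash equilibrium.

-18/7

First find y, the probability Ben plays Swerve, from Anna's indifference between Swerve and Straight: −4y + 6(1−y) = −3y, giving y = 6/7.
Since Anna is indifferent in equilibrium, Anna's expected payoff equals the payoff from either row against (6/7, 1/7). Using Swerve: −4(6/7) + 6(1/7) = -18/7.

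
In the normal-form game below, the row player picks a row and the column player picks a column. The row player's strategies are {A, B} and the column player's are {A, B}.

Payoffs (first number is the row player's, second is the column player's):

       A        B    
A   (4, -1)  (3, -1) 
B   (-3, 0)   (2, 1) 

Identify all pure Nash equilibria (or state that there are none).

(A, A): the row player gets 4 ≥ -3 from B, and the column player gets -1 ≥ -1 from B — Nash equilibrium.
(A, B): the row player gets 3 ≥ 2 from B, and the column player gets -1 ≥ -1 from A — Nash equilibrium.
(B, A): the row player prefers A (4 > -3); the column player prefers B (1 > 0) — not an equilibrium.
(B, B): the row player prefers A (3 > 2) — not an equilibrium.

(A, A) and (A, B)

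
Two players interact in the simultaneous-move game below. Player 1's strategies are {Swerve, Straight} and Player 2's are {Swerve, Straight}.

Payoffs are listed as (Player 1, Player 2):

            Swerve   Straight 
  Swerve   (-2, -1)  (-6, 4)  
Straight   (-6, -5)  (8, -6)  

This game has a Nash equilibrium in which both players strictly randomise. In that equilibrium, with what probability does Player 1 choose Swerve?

Let p be the probability that Player 1 plays Swerve. In a completely mixed equilibrium, Player 2 must be indifferent between Swerve and Straight.
Player 2's expected payoff from Swerve is −p − 5(1−p); from Straight it is 4p − 6(1−p).
Setting these equal: 4p − 5 = 10p − 6, so p = 1/6.

1/6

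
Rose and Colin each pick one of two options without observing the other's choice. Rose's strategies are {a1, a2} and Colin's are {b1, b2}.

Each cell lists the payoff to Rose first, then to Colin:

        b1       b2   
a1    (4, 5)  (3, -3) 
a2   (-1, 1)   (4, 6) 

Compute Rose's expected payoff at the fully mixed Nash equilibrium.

19/6

First find y, the probability Colin plays b1, from Rose's indifference between a1 and a2: 4y + 3(1−y) = −y + 4(1−y), giving y = 1/6.
Since Rose is indifferent in equilibrium, Rose's expected payoff equals the payoff from either row against (1/6, 5/6). Using a1: 4(1/6) + 3(5/6) = 19/6.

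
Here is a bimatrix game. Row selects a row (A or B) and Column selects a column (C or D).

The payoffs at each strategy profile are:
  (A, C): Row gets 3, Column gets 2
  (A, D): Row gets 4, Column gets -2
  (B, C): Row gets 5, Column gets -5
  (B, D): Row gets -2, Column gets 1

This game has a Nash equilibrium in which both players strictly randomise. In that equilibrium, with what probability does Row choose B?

2/5

Let r be the probability that Row plays A. In a completely mixed equilibrium, Column must be indifferent between C and D.
Column's expected payoff from C is 2r − 5(1−r); from D it is −2r + (1−r).
Setting these equal: 7r − 5 = −3r + 1, so r = 3/5.
Therefore Row plays B with probability 1 − 3/5 = 2/5.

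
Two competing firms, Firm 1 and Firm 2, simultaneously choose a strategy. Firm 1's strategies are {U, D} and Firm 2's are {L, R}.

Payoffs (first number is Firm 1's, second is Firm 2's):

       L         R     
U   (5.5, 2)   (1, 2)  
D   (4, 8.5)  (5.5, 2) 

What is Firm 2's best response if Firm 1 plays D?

Against D, Firm 2 earns 8.5 from L and 2 from R.
So L is the best response.

L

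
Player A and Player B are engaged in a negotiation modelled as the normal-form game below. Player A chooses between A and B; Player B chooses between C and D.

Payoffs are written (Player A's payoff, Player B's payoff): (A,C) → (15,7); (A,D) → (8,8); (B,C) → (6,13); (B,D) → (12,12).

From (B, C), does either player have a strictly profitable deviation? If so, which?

Player A

Player A at (B, C) earns 6; deviating to A yields 15 — a strict improvement.
Player B earns 13; deviating to D yields 12 — not better.
Only Player A has a strictly profitable deviation.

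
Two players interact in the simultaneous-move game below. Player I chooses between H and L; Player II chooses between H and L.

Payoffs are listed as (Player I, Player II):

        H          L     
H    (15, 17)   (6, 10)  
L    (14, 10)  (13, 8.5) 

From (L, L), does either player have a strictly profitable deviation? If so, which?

Player I at (L, L) earns 13; deviating to H yields 6 — not better.
Player II earns 8.5; deviating to H yields 10 — a strict improvement.
Only Player II has a strictly profitable deviation.

Player II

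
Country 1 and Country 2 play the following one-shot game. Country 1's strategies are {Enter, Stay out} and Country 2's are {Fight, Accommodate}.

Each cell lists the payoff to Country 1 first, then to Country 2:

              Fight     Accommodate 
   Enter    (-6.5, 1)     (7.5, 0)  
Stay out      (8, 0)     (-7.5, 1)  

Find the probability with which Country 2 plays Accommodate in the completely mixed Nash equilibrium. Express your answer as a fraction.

Let y be the probability that Country 2 plays Fight. In a completely mixed equilibrium, Country 1 must be indifferent between Enter and Stay out.
Country 1's expected payoff from Enter is −6.5y + 7.5(1−y); from Stay out it is 8y − 7.5(1−y).
Setting these equal: −14y + 7.5 = 15.5y − 7.5, so y = 30/59.
Therefore Country 2 plays Accommodate with probability 1 − 30/59 = 29/59.

29/59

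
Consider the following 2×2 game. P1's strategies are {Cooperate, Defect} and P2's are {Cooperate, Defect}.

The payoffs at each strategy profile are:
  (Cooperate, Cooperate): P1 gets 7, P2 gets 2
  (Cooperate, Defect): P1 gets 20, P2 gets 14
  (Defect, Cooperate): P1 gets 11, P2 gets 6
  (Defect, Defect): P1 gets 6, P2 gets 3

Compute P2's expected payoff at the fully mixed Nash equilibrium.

First find x, the probability P1 plays Cooperate, from P2's indifference between Cooperate and Defect: 2x + 6(1−x) = 14x + 3(1−x), giving x = 1/5.
Since P2 is indifferent in equilibrium, P2's expected payoff equals the payoff from either column against (1/5, 4/5). Using Cooperate: 2(1/5) + 6(4/5) = 26/5.

26/5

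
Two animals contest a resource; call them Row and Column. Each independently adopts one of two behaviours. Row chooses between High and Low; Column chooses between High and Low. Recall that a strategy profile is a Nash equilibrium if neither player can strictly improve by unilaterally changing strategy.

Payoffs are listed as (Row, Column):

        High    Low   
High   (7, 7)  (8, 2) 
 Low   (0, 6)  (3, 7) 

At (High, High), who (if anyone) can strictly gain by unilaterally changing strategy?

Row at (High, High) earns 7; deviating to Low yields 0 — not better.
Column earns 7; deviating to Low yields 2 — not better.
Neither player can strictly improve; the profile is a Nash equilibrium.

Neither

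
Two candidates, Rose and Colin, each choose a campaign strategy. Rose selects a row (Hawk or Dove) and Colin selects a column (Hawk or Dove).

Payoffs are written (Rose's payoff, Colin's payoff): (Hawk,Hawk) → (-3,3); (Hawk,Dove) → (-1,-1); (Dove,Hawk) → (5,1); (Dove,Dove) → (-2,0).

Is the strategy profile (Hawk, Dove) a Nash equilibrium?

At (Hawk, Dove), Rose earns -1; switching to Dove would give -2, so Rose has no profitable deviation.
Colin earns -1; switching to Hawk would give 3, so Colin would deviate.
Since at least one player can profitably deviate, this is not a Nash equilibrium.

No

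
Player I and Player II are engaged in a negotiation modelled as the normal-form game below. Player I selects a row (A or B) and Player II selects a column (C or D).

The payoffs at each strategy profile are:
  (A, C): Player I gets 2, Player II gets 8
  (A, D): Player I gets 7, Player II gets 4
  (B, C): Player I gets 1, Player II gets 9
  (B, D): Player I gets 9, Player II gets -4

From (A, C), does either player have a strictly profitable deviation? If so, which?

Neither

Player I at (A, C) earns 2; deviating to B yields 1 — not better.
Player II earns 8; deviating to D yields 4 — not better.
Neither player can strictly improve; the profile is a Nash equilibrium.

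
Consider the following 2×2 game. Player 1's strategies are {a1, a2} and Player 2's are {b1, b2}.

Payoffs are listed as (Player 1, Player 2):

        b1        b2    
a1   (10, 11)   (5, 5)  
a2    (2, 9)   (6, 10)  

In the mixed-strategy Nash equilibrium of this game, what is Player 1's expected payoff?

First find q, the probability Player 2 plays b1, from Player 1's indifference between a1 and a2: 10q + 5(1−q) = 2q + 6(1−q), giving q = 1/9.
Since Player 1 is indifferent in equilibrium, Player 1's expected payoff equals the payoff from either row against (1/9, 8/9). Using a1: 10(1/9) + 5(8/9) = 50/9.

50/9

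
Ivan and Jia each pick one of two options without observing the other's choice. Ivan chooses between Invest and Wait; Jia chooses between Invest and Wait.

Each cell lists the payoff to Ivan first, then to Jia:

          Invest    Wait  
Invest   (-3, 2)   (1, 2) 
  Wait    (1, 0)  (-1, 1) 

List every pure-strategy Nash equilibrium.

(Invest, Invest): Ivan prefers Wait (1 > -3) — not an equilibrium.
(Invest, Wait): Ivan gets 1 ≥ -1 from Wait, and Jia gets 2 ≥ 2 from Invest — Nash equilibrium.
(Wait, Invest): Jia prefers Wait (1 > 0) — not an equilibrium.
(Wait, Wait): Ivan prefers Invest (1 > -1) — not an equilibrium.

(Invest, Wait)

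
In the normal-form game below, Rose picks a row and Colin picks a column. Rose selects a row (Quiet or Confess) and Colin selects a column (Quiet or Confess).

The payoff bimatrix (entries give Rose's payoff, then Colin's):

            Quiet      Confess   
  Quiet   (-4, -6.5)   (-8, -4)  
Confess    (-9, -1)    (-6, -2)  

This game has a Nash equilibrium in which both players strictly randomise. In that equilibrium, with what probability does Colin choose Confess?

5/7

Let q be the probability that Colin plays Quiet. In a completely mixed equilibrium, Rose must be indifferent between Quiet and Confess.
Rose's expected payoff from Quiet is −4q − 8(1−q); from Confess it is −9q − 6(1−q).
Setting these equal: 4q − 8 = −3q − 6, so q = 2/7.
Therefore Colin plays Confess with probability 1 − 2/7 = 5/7.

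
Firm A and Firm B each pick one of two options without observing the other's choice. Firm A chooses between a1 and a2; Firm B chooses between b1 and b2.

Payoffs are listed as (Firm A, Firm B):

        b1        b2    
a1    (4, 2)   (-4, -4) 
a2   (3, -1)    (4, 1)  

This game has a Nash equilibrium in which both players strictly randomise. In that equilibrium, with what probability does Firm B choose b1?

8/9

Let c be the probability that Firm B plays b1. In a completely mixed equilibrium, Firm A must be indifferent between a1 and a2.
Firm A's expected payoff from a1 is 4c − 4(1−c); from a2 it is 3c + 4(1−c).
Setting these equal: 8c − 4 = −c + 4, so c = 8/9.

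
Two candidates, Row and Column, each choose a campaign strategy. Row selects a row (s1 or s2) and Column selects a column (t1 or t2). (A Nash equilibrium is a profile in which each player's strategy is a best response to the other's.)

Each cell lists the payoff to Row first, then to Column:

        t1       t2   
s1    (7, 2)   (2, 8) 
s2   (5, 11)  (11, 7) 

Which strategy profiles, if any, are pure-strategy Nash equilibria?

(s1, t1): Column prefers t2 (8 > 2) — not an equilibrium.
(s1, t2): Row prefers s2 (11 > 2) — not an equilibrium.
(s2, t1): Row prefers s1 (7 > 5) — not an equilibrium.
(s2, t2): Column prefers t1 (11 > 7) — not an equilibrium.

none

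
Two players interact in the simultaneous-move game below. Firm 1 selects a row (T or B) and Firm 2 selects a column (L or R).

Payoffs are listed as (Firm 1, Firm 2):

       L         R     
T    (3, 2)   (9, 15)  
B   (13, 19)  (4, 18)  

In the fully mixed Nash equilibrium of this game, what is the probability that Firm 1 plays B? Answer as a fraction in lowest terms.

Let r be the probability that Firm 1 plays T. In a completely mixed equilibrium, Firm 2 must be indifferent between L and R.
Firm 2's expected payoff from L is 2r + 19(1−r); from R it is 15r + 18(1−r).
Setting these equal: −17r + 19 = −3r + 18, so r = 1/14.
Therefore Firm 1 plays B with probability 1 − 1/14 = 13/14.

13/14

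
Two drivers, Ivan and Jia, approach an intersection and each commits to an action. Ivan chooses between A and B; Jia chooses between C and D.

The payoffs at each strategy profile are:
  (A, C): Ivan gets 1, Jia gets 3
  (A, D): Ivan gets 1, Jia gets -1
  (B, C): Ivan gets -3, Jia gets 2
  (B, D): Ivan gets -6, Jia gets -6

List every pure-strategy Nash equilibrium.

(A, C)

(A, C): Ivan gets 1 ≥ -3 from B, and Jia gets 3 ≥ -1 from D — Nash equilibrium.
(A, D): Jia prefers C (3 > -1) — not an equilibrium.
(B, C): Ivan prefers A (1 > -3) — not an equilibrium.
(B, D): Ivan prefers A (1 > -6); Jia prefers C (2 > -6) — not an equilibrium.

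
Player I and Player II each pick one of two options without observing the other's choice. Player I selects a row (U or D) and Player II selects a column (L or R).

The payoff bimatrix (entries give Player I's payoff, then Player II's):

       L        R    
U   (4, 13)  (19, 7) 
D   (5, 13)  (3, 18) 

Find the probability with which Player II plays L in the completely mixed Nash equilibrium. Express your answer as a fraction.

Let q be the probability that Player II plays L. In a completely mixed equilibrium, Player I must be indifferent between U and D.
Player I's expected payoff from U is 4q + 19(1−q); from D it is 5q + 3(1−q).
Setting these equal: −15q + 19 = 2q + 3, so q = 16/17.

16/17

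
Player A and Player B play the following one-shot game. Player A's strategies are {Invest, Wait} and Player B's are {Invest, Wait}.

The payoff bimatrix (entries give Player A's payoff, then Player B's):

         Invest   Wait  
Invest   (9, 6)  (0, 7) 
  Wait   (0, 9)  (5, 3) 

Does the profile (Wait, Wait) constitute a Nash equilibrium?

At (Wait, Wait), Player A earns 5; switching to Invest would give 0, so Player A has no profitable deviation.
Player B earns 3; switching to Invest would give 9, so Player B would deviate.
Since at least one player can profitably deviate, this is not a Nash equilibrium.

No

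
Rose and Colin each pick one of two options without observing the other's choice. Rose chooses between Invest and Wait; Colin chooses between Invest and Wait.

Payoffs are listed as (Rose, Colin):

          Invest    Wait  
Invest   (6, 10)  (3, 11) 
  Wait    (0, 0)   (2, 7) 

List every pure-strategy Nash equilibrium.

(Invest, Wait)

(Invest, Invest): Colin prefers Wait (11 > 10) — not an equilibrium.
(Invest, Wait): Rose gets 3 ≥ 2 from Wait, and Colin gets 11 ≥ 10 from Invest — Nash equilibrium.
(Wait, Invest): Rose prefers Invest (6 > 0); Colin prefers Wait (7 > 0) — not an equilibrium.
(Wait, Wait): Rose prefers Invest (3 > 2) — not an equilibrium.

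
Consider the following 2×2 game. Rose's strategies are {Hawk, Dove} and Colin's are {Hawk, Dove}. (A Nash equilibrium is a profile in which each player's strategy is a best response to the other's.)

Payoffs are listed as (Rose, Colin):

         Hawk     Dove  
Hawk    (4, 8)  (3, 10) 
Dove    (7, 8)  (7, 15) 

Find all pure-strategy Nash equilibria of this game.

(Dove, Dove)

(Hawk, Hawk): Rose prefers Dove (7 > 4); Colin prefers Dove (10 > 8) — not an equilibrium.
(Hawk, Dove): Rose prefers Dove (7 > 3) — not an equilibrium.
(Dove, Hawk): Colin prefers Dove (15 > 8) — not an equilibrium.
(Dove, Dove): Rose gets 7 ≥ 3 from Hawk, and Colin gets 15 ≥ 8 from Hawk — Nash equilibrium.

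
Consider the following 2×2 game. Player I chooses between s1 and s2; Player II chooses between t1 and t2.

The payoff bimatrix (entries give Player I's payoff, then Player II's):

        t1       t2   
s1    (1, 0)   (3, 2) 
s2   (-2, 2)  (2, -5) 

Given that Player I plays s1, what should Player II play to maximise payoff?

t2

Against s1, Player II earns 0 from t1 and 2 from t2.
So t2 is the best response.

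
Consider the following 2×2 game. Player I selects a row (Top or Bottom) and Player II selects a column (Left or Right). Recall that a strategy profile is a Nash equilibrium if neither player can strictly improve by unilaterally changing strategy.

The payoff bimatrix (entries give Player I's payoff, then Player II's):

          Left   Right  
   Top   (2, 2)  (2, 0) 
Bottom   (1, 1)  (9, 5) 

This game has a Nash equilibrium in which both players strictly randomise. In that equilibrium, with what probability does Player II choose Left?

7/8

Let q be the probability that Player II plays Left. In a completely mixed equilibrium, Player I must be indifferent between Top and Bottom.
Player I's expected payoff from Top is 2q + 2(1−q); from Bottom it is q + 9(1−q).
Setting these equal: 2 = −8q + 9, so q = 7/8.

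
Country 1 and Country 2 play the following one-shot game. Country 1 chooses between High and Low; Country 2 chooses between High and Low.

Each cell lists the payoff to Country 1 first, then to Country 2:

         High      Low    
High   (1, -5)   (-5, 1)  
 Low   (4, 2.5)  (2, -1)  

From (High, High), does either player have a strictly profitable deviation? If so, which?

Both

Country 1 at (High, High) earns 1; deviating to Low yields 4 — a strict improvement.
Country 2 earns -5; deviating to Low yields 1 — a strict improvement.
Both Country 1 and Country 2 have strictly profitable deviations.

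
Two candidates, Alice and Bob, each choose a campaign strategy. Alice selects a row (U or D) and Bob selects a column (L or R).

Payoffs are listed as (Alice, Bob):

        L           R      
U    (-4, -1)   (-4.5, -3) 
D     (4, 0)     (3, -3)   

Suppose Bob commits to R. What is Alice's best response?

D

Against R, Alice earns -4.5 from U and 3 from D.
So D is the best response.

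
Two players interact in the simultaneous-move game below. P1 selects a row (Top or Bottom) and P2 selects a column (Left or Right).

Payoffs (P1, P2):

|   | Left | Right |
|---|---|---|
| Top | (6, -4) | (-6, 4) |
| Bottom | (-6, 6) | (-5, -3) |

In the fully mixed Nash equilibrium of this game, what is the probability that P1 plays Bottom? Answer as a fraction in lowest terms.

8/17

Let r be the probability that P1 plays Top. In a completely mixed equilibrium, P2 must be indifferent between Left and Right.
P2's expected payoff from Left is −4r + 6(1−r); from Right it is 4r − 3(1−r).
Setting these equal: −10r + 6 = 7r − 3, so r = 9/17.
Therefore P1 plays Bottom with probability 1 − 9/17 = 8/17.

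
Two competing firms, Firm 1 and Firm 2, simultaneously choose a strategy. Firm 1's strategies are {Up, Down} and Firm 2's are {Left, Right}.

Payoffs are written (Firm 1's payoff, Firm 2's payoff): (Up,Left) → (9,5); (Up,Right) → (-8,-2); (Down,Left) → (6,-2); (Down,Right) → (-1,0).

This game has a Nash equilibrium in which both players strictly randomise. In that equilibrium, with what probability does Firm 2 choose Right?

3/10

Let q be the probability that Firm 2 plays Left. In a completely mixed equilibrium, Firm 1 must be indifferent between Up and Down.
Firm 1's expected payoff from Up is 9q − 8(1−q); from Down it is 6q − (1−q).
Setting these equal: 17q − 8 = 7q − 1, so q = 7/10.
Therefore Firm 2 plays Right with probability 1 − 7/10 = 3/10.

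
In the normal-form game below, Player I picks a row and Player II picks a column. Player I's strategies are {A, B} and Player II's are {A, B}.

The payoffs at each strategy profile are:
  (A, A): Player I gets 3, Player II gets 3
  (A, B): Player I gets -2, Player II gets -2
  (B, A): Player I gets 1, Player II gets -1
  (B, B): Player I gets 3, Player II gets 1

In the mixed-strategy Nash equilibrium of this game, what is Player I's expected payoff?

First find y, the probability Player II plays A, from Player I's indifference between A and B: 3y − 2(1−y) = y + 3(1−y), giving y = 5/7.
Since Player I is indifferent in equilibrium, Player I's expected payoff equals the payoff from either row against (5/7, 2/7). Using A: 3(5/7) − 2(2/7) = 11/7.

11/7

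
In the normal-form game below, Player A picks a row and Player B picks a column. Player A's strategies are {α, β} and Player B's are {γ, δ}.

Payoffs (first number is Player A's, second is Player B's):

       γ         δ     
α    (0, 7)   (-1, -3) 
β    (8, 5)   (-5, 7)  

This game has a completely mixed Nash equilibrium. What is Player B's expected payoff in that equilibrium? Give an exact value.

First find x, the probability Player A plays α, from Player B's indifference between γ and δ: 7x + 5(1−x) = −3x + 7(1−x), giving x = 1/6.
Since Player B is indifferent in equilibrium, Player B's expected payoff equals the payoff from either column against (1/6, 5/6). Using γ: 7(1/6) + 5(5/6) = 16/3.

16/3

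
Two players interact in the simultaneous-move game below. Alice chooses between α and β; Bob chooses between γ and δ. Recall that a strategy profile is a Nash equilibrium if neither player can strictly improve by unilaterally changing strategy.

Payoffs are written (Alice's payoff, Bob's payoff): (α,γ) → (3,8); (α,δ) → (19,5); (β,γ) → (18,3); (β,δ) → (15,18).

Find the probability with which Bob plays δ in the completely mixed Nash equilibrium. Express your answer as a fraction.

15/19

Let y be the probability that Bob plays γ. In a completely mixed equilibrium, Alice must be indifferent between α and β.
Alice's expected payoff from α is 3y + 19(1−y); from β it is 18y + 15(1−y).
Setting these equal: −16y + 19 = 3y + 15, so y = 4/19.
Therefore Bob plays δ with probability 1 − 4/19 = 15/19.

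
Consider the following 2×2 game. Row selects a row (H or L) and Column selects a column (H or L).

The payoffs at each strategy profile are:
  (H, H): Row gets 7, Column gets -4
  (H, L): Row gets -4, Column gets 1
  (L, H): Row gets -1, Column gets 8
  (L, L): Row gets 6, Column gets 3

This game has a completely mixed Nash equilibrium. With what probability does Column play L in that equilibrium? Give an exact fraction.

4/9

Let y be the probability that Column plays H. In a completely mixed equilibrium, Row must be indifferent between H and L.
Row's expected payoff from H is 7y − 4(1−y); from L it is −y + 6(1−y).
Setting these equal: 11y − 4 = −7y + 6, so y = 5/9.
Therefore Column plays L with probability 1 − 5/9 = 4/9.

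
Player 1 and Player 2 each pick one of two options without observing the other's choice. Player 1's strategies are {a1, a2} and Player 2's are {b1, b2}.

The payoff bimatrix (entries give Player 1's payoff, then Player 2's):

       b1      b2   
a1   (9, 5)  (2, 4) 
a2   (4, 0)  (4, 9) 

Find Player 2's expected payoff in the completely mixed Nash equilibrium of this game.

First find x, the probability Player 1 plays a1, from Player 2's indifference between b1 and b2: 5x = 4x + 9(1−x), giving x = 9/10.
Since Player 2 is indifferent in equilibrium, Player 2's expected payoff equals the payoff from either column against (9/10, 1/10). Using b1: 5(9/10) = 9/2.

9/2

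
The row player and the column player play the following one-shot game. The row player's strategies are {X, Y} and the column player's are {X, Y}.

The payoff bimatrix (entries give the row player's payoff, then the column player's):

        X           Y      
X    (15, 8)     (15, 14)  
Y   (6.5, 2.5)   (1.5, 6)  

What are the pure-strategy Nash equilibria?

(X, Y)

(X, X): the column player prefers Y (14 > 8) — not an equilibrium.
(X, Y): the row player gets 15 ≥ 1.5 from Y, and the column player gets 14 ≥ 8 from X — Nash equilibrium.
(Y, X): the row player prefers X (15 > 6.5); the column player prefers Y (6 > 2.5) — not an equilibrium.
(Y, Y): the row player prefers X (15 > 1.5) — not an equilibrium.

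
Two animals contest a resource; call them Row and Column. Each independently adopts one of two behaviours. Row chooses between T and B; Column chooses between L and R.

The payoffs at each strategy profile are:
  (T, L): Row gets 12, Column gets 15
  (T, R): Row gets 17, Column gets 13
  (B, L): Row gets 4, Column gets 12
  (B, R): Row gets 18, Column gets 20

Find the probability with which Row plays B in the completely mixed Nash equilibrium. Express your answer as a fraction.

1/5

Let x be the probability that Row plays T. In a completely mixed equilibrium, Column must be indifferent between L and R.
Column's expected payoff from L is 15x + 12(1−x); from R it is 13x + 20(1−x).
Setting these equal: 3x + 12 = −7x + 20, so x = 4/5.
Therefore Row plays B with probability 1 − 4/5 = 1/5.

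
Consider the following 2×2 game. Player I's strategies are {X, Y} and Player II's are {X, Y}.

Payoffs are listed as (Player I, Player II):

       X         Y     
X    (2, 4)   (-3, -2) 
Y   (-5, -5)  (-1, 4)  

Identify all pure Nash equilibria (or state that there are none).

(X, X): Player I gets 2 ≥ -5 from Y, and Player II gets 4 ≥ -2 from Y — Nash equilibrium.
(X, Y): Player I prefers Y (-1 > -3); Player II prefers X (4 > -2) — not an equilibrium.
(Y, X): Player I prefers X (2 > -5); Player II prefers Y (4 > -5) — not an equilibrium.
(Y, Y): Player I gets -1 ≥ -3 from X, and Player II gets 4 ≥ -5 from X — Nash equilibrium.

(X, X) and (Y, Y)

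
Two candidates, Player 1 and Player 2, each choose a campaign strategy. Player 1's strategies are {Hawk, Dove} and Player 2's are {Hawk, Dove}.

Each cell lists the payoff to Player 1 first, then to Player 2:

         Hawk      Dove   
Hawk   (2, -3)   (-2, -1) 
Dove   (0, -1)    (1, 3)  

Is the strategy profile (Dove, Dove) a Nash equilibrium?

At (Dove, Dove), Player 1 earns 1; switching to Hawk would give -2, so Player 1 has no profitable deviation.
Player 2 earns 3; switching to Hawk would give -1, so Player 2 has no profitable deviation.
Neither player can gain by a unilateral deviation, so this profile is a Nash equilibrium.

Yes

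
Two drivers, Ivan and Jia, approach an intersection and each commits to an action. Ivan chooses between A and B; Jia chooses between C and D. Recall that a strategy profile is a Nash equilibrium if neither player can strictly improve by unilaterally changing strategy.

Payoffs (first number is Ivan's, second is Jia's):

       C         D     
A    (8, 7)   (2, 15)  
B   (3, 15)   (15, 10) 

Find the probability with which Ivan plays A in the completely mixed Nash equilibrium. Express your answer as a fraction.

Let r be the probability that Ivan plays A. In a completely mixed equilibrium, Jia must be indifferent between C and D.
Jia's expected payoff from C is 7r + 15(1−r); from D it is 15r + 10(1−r).
Setting these equal: −8r + 15 = 5r + 10, so r = 5/13.

5/13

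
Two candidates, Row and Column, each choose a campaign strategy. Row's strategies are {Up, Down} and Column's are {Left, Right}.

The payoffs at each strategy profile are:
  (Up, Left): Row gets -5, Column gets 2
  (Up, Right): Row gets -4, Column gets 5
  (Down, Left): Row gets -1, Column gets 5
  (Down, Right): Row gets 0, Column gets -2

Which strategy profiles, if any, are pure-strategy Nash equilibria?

(Down, Left)

(Up, Left): Row prefers Down (-1 > -5); Column prefers Right (5 > 2) — not an equilibrium.
(Up, Right): Row prefers Down (0 > -4) — not an equilibrium.
(Down, Left): Row gets -1 ≥ -5 from Up, and Column gets 5 ≥ -2 from Right — Nash equilibrium.
(Down, Right): Column prefers Left (5 > -2) — not an equilibrium.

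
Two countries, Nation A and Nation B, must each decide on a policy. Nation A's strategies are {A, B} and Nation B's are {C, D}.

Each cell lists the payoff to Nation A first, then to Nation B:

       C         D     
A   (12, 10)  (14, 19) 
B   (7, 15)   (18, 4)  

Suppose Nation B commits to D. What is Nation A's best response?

Against D, Nation A earns 14 from A and 18 from B.
So B is the best response.

B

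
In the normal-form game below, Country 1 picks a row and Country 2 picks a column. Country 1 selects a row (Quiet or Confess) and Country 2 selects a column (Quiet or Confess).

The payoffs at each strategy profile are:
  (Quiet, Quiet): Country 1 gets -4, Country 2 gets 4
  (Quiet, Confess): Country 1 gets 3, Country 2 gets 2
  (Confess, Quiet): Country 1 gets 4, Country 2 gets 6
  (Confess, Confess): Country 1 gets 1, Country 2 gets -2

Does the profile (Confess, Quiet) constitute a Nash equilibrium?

At (Confess, Quiet), Country 1 earns 4; switching to Quiet would give -4, so Country 1 has no profitable deviation.
Country 2 earns 6; switching to Confess would give -2, so Country 2 has no profitable deviation.
Neither player can gain by a unilateral deviation, so this profile is a Nash equilibrium.

Yes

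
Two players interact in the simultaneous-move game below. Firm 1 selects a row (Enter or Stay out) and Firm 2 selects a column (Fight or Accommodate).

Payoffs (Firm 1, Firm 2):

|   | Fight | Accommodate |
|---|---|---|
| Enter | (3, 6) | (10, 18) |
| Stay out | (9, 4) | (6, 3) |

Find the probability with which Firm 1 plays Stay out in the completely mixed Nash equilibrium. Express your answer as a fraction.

Let x be the probability that Firm 1 plays Enter. In a completely mixed equilibrium, Firm 2 must be indifferent between Fight and Accommodate.
Firm 2's expected payoff from Fight is 6x + 4(1−x); from Accommodate it is 18x + 3(1−x).
Setting these equal: 2x + 4 = 15x + 3, so x = 1/13.
Therefore Firm 1 plays Stay out with probability 1 − 1/13 = 12/13.

12/13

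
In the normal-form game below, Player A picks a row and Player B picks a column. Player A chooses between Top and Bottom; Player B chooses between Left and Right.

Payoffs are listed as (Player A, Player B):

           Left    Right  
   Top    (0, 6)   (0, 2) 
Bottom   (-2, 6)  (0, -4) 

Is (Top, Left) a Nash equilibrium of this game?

Yes

At (Top, Left), Player A earns 0; switching to Bottom would give -2, so Player A has no profitable deviation.
Player B earns 6; switching to Right would give 2, so Player B has no profitable deviation.
Neither player can gain by a unilateral deviation, so this profile is a Nash equilibrium.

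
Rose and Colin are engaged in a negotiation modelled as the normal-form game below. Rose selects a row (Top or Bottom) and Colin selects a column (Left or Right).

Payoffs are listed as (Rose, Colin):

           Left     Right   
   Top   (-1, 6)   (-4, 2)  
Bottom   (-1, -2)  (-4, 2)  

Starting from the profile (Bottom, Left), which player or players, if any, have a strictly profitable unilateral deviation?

Colin

Rose at (Bottom, Left) earns -1; deviating to Top yields -1 — not better.
Colin earns -2; deviating to Right yields 2 — a strict improvement.
Only Colin has a strictly profitable deviation.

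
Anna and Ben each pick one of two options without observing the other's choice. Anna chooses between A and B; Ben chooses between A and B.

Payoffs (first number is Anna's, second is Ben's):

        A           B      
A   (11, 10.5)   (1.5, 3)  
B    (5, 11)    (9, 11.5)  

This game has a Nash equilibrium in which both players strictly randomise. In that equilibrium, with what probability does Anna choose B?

15/16

Let p be the probability that Anna plays A. In a completely mixed equilibrium, Ben must be indifferent between A and B.
Ben's expected payoff from A is 10.5p + 11(1−p); from B it is 3p + 11.5(1−p).
Setting these equal: −0.5p + 11 = −8.5p + 11.5, so p = 1/16.
Therefore Anna plays B with probability 1 − 1/16 = 15/16.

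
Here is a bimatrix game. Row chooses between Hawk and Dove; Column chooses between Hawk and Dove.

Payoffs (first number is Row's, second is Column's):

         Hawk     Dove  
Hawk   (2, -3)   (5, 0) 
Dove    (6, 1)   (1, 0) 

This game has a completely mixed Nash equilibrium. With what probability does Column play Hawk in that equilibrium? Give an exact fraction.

1/2

Let q be the probability that Column plays Hawk. In a completely mixed equilibrium, Row must be indifferent between Hawk and Dove.
Row's expected payoff from Hawk is 2q + 5(1−q); from Dove it is 6q + (1−q).
Setting these equal: −3q + 5 = 5q + 1, so q = 1/2.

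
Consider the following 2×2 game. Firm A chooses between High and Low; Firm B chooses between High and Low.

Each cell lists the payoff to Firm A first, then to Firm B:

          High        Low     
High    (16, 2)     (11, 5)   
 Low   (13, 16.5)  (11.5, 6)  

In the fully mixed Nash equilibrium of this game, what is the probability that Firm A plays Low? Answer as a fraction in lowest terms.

2/9

Let x be the probability that Firm A plays High. In a completely mixed equilibrium, Firm B must be indifferent between High and Low.
Firm B's expected payoff from High is 2x + 16.5(1−x); from Low it is 5x + 6(1−x).
Setting these equal: −14.5x + 16.5 = −x + 6, so x = 7/9.
Therefore Firm A plays Low with probability 1 − 7/9 = 2/9.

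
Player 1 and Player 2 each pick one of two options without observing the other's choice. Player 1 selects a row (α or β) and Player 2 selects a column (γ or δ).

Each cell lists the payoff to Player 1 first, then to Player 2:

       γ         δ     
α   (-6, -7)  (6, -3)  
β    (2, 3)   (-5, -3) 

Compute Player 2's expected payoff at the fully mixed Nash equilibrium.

First find p, the probability Player 1 plays α, from Player 2's indifference between γ and δ: −7p + 3(1−p) = −3p − 3(1−p), giving p = 3/5.
Since Player 2 is indifferent in equilibrium, Player 2's expected payoff equals the payoff from either column against (3/5, 2/5). Using γ: −7(3/5) + 3(2/5) = -3.

-3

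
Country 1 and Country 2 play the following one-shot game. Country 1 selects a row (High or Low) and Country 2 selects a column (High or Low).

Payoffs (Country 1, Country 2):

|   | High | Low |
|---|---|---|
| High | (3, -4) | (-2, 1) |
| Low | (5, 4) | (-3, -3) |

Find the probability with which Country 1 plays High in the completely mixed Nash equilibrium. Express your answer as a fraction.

7/12

Let p be the probability that Country 1 plays High. In a completely mixed equilibrium, Country 2 must be indifferent between High and Low.
Country 2's expected payoff from High is −4p + 4(1−p); from Low it is p − 3(1−p).
Setting these equal: −8p + 4 = 4p − 3, so p = 7/12.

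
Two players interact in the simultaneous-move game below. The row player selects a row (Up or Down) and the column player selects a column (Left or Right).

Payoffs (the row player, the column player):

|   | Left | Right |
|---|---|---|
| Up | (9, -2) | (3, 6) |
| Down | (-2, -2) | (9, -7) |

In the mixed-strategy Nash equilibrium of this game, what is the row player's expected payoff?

87/17

First find y, the probability the column player plays Left, from the row player's indifference between Up and Down: 9y + 3(1−y) = −2y + 9(1−y), giving y = 6/17.
Since the row player is indifferent in equilibrium, the row player's expected payoff equals the payoff from either row against (6/17, 11/17). Using Up: 9(6/17) + 3(11/17) = 87/17.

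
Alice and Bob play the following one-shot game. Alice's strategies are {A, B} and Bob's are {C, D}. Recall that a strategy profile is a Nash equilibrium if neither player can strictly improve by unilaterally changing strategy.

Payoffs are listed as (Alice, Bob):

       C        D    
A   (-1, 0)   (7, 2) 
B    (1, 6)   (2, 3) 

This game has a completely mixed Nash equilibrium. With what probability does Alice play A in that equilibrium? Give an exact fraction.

Let x be the probability that Alice plays A. In a completely mixed equilibrium, Bob must be indifferent between C and D.
Bob's expected payoff from C is 6(1−x); from D it is 2x + 3(1−x).
Setting these equal: −6x + 6 = −x + 3, so x = 3/5.

3/5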